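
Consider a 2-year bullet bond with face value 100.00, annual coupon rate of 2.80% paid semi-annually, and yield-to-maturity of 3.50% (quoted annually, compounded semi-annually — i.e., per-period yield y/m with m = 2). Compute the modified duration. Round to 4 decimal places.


Answer: Modified duration = 1.9250

Derivation:
Coupon per period c = face * coupon_rate / m = 1.400000
Periods per year m = 2; per-period yield y/m = 0.017500
Number of cashflows N = 4
Cashflows (t years, CF_t, discount factor 1/(1+y/m)^(m*t), PV):
  t = 0.5000: CF_t = 1.400000, DF = 0.982801, PV = 1.375921
  t = 1.0000: CF_t = 1.400000, DF = 0.965898, PV = 1.352257
  t = 1.5000: CF_t = 1.400000, DF = 0.949285, PV = 1.328999
  t = 2.0000: CF_t = 101.400000, DF = 0.932959, PV = 94.601992
Price P = sum_t PV_t = 98.659170
First compute Macaulay numerator sum_t t * PV_t:
  t * PV_t at t = 0.5000: 0.687961
  t * PV_t at t = 1.0000: 1.352257
  t * PV_t at t = 1.5000: 1.993499
  t * PV_t at t = 2.0000: 189.203985
Macaulay duration D = 193.237702 / 98.659170 = 1.958639
Modified duration = D / (1 + y/m) = 1.958639 / (1 + 0.017500) = 1.924952


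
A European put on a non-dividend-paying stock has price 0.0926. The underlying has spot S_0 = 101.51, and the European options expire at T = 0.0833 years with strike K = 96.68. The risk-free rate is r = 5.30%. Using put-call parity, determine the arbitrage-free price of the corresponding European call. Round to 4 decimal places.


Put-call parity: C - P = S_0 * exp(-qT) - K * exp(-rT).
S_0 * exp(-qT) = 101.5100 * 1.00000000 = 101.51000000
K * exp(-rT) = 96.6800 * 0.99559483 = 96.25410829
C = P + S*exp(-qT) - K*exp(-rT)
C = 0.0926 + 101.51000000 - 96.25410829 = 5.3485

Answer: Call price = 5.3485


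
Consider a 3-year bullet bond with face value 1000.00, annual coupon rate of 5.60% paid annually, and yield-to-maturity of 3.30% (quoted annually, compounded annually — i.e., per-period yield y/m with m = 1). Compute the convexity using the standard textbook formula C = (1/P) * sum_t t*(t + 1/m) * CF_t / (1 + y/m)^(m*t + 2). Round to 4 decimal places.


Answer: Convexity = 10.4912

Derivation:
Coupon per period c = face * coupon_rate / m = 56.000000
Periods per year m = 1; per-period yield y/m = 0.033000
Number of cashflows N = 3
Cashflows (t years, CF_t, discount factor 1/(1+y/m)^(m*t), PV):
  t = 1.0000: CF_t = 56.000000, DF = 0.968054, PV = 54.211036
  t = 2.0000: CF_t = 56.000000, DF = 0.937129, PV = 52.479222
  t = 3.0000: CF_t = 1056.000000, DF = 0.907192, PV = 957.994363
Price P = sum_t PV_t = 1064.684620
Convexity numerator sum_t t*(t + 1/m) * CF_t / (1+y/m)^(m*t + 2):
  t = 1.0000: term = 101.605463
  t = 2.0000: term = 295.078788
  t = 3.0000: term = 10773.171082
Convexity = (1/P) * sum = 11169.855333 / 1064.684620 = 10.491234


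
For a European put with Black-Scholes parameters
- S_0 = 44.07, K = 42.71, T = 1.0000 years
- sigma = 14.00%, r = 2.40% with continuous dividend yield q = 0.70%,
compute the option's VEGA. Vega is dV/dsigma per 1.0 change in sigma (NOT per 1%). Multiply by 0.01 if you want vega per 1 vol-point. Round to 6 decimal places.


d1 = 0.4153299571; d2 = 0.2753299571
phi(d1) = 0.3659758176; exp(-qT) = 0.9930244429; exp(-rT) = 0.9762857098
Vega = S * exp(-qT) * phi(d1) * sqrt(T) = 44.0700 * 0.9930244429 * 0.3659758176 * 1.0000000000 = 16.016049

Answer: Vega = 16.016049


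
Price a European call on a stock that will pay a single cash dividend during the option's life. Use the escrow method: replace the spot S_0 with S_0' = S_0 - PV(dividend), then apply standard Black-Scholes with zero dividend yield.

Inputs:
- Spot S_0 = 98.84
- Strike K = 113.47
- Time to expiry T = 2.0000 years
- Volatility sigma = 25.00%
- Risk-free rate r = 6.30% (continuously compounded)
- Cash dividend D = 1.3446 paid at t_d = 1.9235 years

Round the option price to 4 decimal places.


PV(D) = D * exp(-r * t_d) = 1.3446 * 0.88587404 = 1.19114624
S_0' = S_0 - PV(D) = 98.8400 - 1.19114624 = 97.64885376
d1 = (ln(S_0'/K) + (r + sigma^2/2)*T) / (sigma*sqrt(T)) = 0.10844030
d2 = d1 - sigma*sqrt(T) = -0.24511309
exp(-rT) = 0.88161485
N(d1) = 0.54317678; N(d2) = 0.40318443
C = S_0' * N(d1) - K * exp(-rT) * N(d2) = 97.64885376 * 0.54317678 - 113.4700 * 0.88161485 * 0.40318443 = 12.7073

Answer: Price = 12.7073


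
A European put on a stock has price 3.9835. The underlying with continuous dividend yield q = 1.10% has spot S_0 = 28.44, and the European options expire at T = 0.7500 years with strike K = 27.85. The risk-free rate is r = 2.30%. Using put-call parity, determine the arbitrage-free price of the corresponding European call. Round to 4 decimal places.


Put-call parity: C - P = S_0 * exp(-qT) - K * exp(-rT).
S_0 * exp(-qT) = 28.4400 * 0.99178394 = 28.20633519
K * exp(-rT) = 27.8500 * 0.98289793 = 27.37370733
C = P + S*exp(-qT) - K*exp(-rT)
C = 3.9835 + 28.20633519 - 27.37370733 = 4.8161

Answer: Call price = 4.8161


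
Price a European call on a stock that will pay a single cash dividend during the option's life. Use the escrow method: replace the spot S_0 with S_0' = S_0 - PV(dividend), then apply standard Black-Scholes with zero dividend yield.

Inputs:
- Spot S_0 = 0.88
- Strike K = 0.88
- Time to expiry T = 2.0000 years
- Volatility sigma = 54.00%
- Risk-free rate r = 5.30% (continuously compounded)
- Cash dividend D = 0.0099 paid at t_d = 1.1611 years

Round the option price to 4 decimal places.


PV(D) = D * exp(-r * t_d) = 0.0099 * 0.94031693 = 0.00930914
S_0' = S_0 - PV(D) = 0.8800 - 0.00930914 = 0.87069086
d1 = (ln(S_0'/K) + (r + sigma^2/2)*T) / (sigma*sqrt(T)) = 0.50671414
d2 = d1 - sigma*sqrt(T) = -0.25696119
exp(-rT) = 0.89942465
N(d1) = 0.69382230; N(d2) = 0.39860437
C = S_0' * N(d1) - K * exp(-rT) * N(d2) = 0.87069086 * 0.69382230 - 0.8800 * 0.89942465 * 0.39860437 = 0.2886

Answer: Price = 0.2886


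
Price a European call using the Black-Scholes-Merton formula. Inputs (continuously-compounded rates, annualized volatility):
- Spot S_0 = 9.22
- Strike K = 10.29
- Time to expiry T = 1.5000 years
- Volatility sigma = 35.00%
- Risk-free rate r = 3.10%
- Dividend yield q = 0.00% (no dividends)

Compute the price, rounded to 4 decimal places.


Answer: Price = 1.3319

Derivation:
d1 = (ln(S/K) + (r - q + 0.5*sigma^2) * T) / (sigma * sqrt(T)) = 0.06666692
d2 = d1 - sigma * sqrt(T) = -0.36199379
exp(-rT) = 0.95456456; exp(-qT) = 1.00000000
C = S_0 * exp(-qT) * N(d1) - K * exp(-rT) * N(d2)
N(d1) = 0.52657656; N(d2) = 0.35867834
C = 9.2200 * 1.00000000 * 0.52657656 - 10.2900 * 0.95456456 * 0.35867834 = 1.3319


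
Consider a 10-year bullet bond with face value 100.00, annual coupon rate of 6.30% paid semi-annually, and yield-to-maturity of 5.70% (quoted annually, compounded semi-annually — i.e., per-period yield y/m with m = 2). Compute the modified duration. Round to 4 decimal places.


Answer: Modified duration = 7.4178

Derivation:
Coupon per period c = face * coupon_rate / m = 3.150000
Periods per year m = 2; per-period yield y/m = 0.028500
Number of cashflows N = 20
Cashflows (t years, CF_t, discount factor 1/(1+y/m)^(m*t), PV):
  t = 0.5000: CF_t = 3.150000, DF = 0.972290, PV = 3.062713
  t = 1.0000: CF_t = 3.150000, DF = 0.945347, PV = 2.977844
  t = 1.5000: CF_t = 3.150000, DF = 0.919152, PV = 2.895327
  t = 2.0000: CF_t = 3.150000, DF = 0.893682, PV = 2.815097
  t = 2.5000: CF_t = 3.150000, DF = 0.868917, PV = 2.737090
  t = 3.0000: CF_t = 3.150000, DF = 0.844840, PV = 2.661245
  t = 3.5000: CF_t = 3.150000, DF = 0.821429, PV = 2.587501
  t = 4.0000: CF_t = 3.150000, DF = 0.798667, PV = 2.515800
  t = 4.5000: CF_t = 3.150000, DF = 0.776536, PV = 2.446087
  t = 5.0000: CF_t = 3.150000, DF = 0.755018, PV = 2.378305
  t = 5.5000: CF_t = 3.150000, DF = 0.734096, PV = 2.312402
  t = 6.0000: CF_t = 3.150000, DF = 0.713754, PV = 2.248325
  t = 6.5000: CF_t = 3.150000, DF = 0.693976, PV = 2.186023
  t = 7.0000: CF_t = 3.150000, DF = 0.674745, PV = 2.125448
  t = 7.5000: CF_t = 3.150000, DF = 0.656048, PV = 2.066551
  t = 8.0000: CF_t = 3.150000, DF = 0.637869, PV = 2.009286
  t = 8.5000: CF_t = 3.150000, DF = 0.620193, PV = 1.953608
  t = 9.0000: CF_t = 3.150000, DF = 0.603007, PV = 1.899473
  t = 9.5000: CF_t = 3.150000, DF = 0.586298, PV = 1.846839
  t = 10.0000: CF_t = 103.150000, DF = 0.570051, PV = 58.800810
Price P = sum_t PV_t = 104.525774
First compute Macaulay numerator sum_t t * PV_t:
  t * PV_t at t = 0.5000: 1.531356
  t * PV_t at t = 1.0000: 2.977844
  t * PV_t at t = 1.5000: 4.342991
  t * PV_t at t = 2.0000: 5.630194
  t * PV_t at t = 2.5000: 6.842725
  t * PV_t at t = 3.0000: 7.983734
  t * PV_t at t = 3.5000: 9.056253
  t * PV_t at t = 4.0000: 10.063202
  t * PV_t at t = 4.5000: 11.007391
  t * PV_t at t = 5.0000: 11.891526
  t * PV_t at t = 5.5000: 12.718210
  t * PV_t at t = 6.0000: 13.489947
  t * PV_t at t = 6.5000: 14.209149
  t * PV_t at t = 7.0000: 14.878133
  t * PV_t at t = 7.5000: 15.499132
  t * PV_t at t = 8.0000: 16.074290
  t * PV_t at t = 8.5000: 16.605672
  t * PV_t at t = 9.0000: 17.095261
  t * PV_t at t = 9.5000: 17.544966
  t * PV_t at t = 10.0000: 588.008104
Macaulay duration D = 797.450080 / 104.525774 = 7.629220
Modified duration = D / (1 + y/m) = 7.629220 / (1 + 0.028500) = 7.417812


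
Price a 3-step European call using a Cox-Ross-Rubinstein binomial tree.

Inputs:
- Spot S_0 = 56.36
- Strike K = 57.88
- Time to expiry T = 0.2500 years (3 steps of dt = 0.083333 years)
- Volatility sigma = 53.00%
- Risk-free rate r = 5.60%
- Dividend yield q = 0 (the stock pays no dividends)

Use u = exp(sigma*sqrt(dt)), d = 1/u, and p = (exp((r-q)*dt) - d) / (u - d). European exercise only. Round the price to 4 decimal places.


Answer: Price = V(0,0) = 6.0971

Derivation:
dt = T/N = 0.083333
u = exp(sigma*sqrt(dt)) = 1.165322; d = 1/u = 0.858132
p = (exp((r-q)*dt) - d) / (u - d) = 0.477052
Discount per step: exp(-r*dt) = 0.995344
Stock lattice S(k, i) with i counting down-moves:
  k=0: S(0,0) = 56.3600
  k=1: S(1,0) = 65.6776; S(1,1) = 48.3643
  k=2: S(2,0) = 76.5355; S(2,1) = 56.3600; S(2,2) = 41.5029
  k=3: S(3,0) = 89.1886; S(3,1) = 65.6776; S(3,2) = 48.3643; S(3,3) = 35.6150
Terminal payoffs V(N, i) = max(S_T - K, 0):
  V(3,0) = 31.308593; V(3,1) = 7.797573; V(3,2) = 0.000000; V(3,3) = 0.000000
Backward induction: V(k, i) = exp(-r*dt) * [p * V(k+1, i) + (1-p) * V(k+1, i+1)].
  V(2,0) = exp(-r*dt) * [p*31.308593 + (1-p)*7.797573] = 18.925027
  V(2,1) = exp(-r*dt) * [p*7.797573 + (1-p)*0.000000] = 3.702528
  V(2,2) = exp(-r*dt) * [p*0.000000 + (1-p)*0.000000] = 0.000000
  V(1,0) = exp(-r*dt) * [p*18.925027 + (1-p)*3.702528] = 10.913402
  V(1,1) = exp(-r*dt) * [p*3.702528 + (1-p)*0.000000] = 1.758075
  V(0,0) = exp(-r*dt) * [p*10.913402 + (1-p)*1.758075] = 6.097121


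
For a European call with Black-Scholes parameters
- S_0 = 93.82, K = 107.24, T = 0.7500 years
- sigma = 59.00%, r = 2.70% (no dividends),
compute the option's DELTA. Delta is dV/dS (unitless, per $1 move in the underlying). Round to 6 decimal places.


Answer: Delta = 0.513346

Derivation:
d1 = 0.0334593847; d2 = -0.4774956035
phi(d1) = 0.3987190289; exp(-qT) = 1.0000000000; exp(-rT) = 0.9799536543
N(d1) = 0.5133458730
Delta = exp(-qT) * N(d1) = 1.0000000000 * 0.5133458730 = 0.513346


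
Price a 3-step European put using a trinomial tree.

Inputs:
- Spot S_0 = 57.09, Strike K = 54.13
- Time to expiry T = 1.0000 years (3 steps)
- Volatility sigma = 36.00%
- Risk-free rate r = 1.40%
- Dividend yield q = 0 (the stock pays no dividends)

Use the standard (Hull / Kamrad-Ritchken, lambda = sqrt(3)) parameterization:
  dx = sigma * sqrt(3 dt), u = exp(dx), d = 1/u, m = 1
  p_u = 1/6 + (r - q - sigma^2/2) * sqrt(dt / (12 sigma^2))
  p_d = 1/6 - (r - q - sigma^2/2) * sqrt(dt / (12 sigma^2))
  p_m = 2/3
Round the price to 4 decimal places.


dt = T/N = 0.333333; dx = sigma*sqrt(3*dt) = 0.360000
u = exp(dx) = 1.433329; d = 1/u = 0.697676
p_u = 0.143148, p_m = 0.666667, p_d = 0.190185
Discount per step: exp(-r*dt) = 0.995344
Stock lattice S(k, j) with j the centered position index:
  k=0: S(0,+0) = 57.0900
  k=1: S(1,-1) = 39.8303; S(1,+0) = 57.0900; S(1,+1) = 81.8288
  k=2: S(2,-2) = 27.7887; S(2,-1) = 39.8303; S(2,+0) = 57.0900; S(2,+1) = 81.8288; S(2,+2) = 117.2876
  k=3: S(3,-3) = 19.3875; S(3,-2) = 27.7887; S(3,-1) = 39.8303; S(3,+0) = 57.0900; S(3,+1) = 81.8288; S(3,+2) = 117.2876; S(3,+3) = 168.1118
Terminal payoffs V(N, j) = max(K - S_T, 0):
  V(3,-3) = 34.742491; V(3,-2) = 26.341314; V(3,-1) = 14.299659; V(3,+0) = 0.000000; V(3,+1) = 0.000000; V(3,+2) = 0.000000; V(3,+3) = 0.000000
Backward induction: V(k, j) = exp(-r*dt) * [p_u * V(k+1, j+1) + p_m * V(k+1, j) + p_d * V(k+1, j-1)]
  V(2,-2) = exp(-r*dt) * [p_u*14.299659 + p_m*26.341314 + p_d*34.742491] = 26.093299
  V(2,-1) = exp(-r*dt) * [p_u*0.000000 + p_m*14.299659 + p_d*26.341314] = 14.475125
  V(2,+0) = exp(-r*dt) * [p_u*0.000000 + p_m*0.000000 + p_d*14.299659] = 2.706921
  V(2,+1) = exp(-r*dt) * [p_u*0.000000 + p_m*0.000000 + p_d*0.000000] = 0.000000
  V(2,+2) = exp(-r*dt) * [p_u*0.000000 + p_m*0.000000 + p_d*0.000000] = 0.000000
  V(1,-1) = exp(-r*dt) * [p_u*2.706921 + p_m*14.475125 + p_d*26.093299] = 14.930295
  V(1,+0) = exp(-r*dt) * [p_u*0.000000 + p_m*2.706921 + p_d*14.475125] = 4.536349
  V(1,+1) = exp(-r*dt) * [p_u*0.000000 + p_m*0.000000 + p_d*2.706921] = 0.512419
  V(0,+0) = exp(-r*dt) * [p_u*0.512419 + p_m*4.536349 + p_d*14.930295] = 5.909464

Answer: Price = V(0,0) = 5.9095


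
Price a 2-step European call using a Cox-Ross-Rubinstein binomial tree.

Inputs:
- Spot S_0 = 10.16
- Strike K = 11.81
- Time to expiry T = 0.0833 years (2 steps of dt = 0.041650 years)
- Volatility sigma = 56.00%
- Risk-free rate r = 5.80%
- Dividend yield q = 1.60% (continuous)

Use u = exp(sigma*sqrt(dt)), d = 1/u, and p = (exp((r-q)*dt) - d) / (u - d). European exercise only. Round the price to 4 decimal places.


dt = T/N = 0.041650
u = exp(sigma*sqrt(dt)) = 1.121073; d = 1/u = 0.892002
p = (exp((r-q)*dt) - d) / (u - d) = 0.479103
Discount per step: exp(-r*dt) = 0.997587
Stock lattice S(k, i) with i counting down-moves:
  k=0: S(0,0) = 10.1600
  k=1: S(1,0) = 11.3901; S(1,1) = 9.0627
  k=2: S(2,0) = 12.7691; S(2,1) = 10.1600; S(2,2) = 8.0840
Terminal payoffs V(N, i) = max(S_T - K, 0):
  V(2,0) = 0.959146; V(2,1) = 0.000000; V(2,2) = 0.000000
Backward induction: V(k, i) = exp(-r*dt) * [p * V(k+1, i) + (1-p) * V(k+1, i+1)].
  V(1,0) = exp(-r*dt) * [p*0.959146 + (1-p)*0.000000] = 0.458420
  V(1,1) = exp(-r*dt) * [p*0.000000 + (1-p)*0.000000] = 0.000000
  V(0,0) = exp(-r*dt) * [p*0.458420 + (1-p)*0.000000] = 0.219100

Answer: Price = V(0,0) = 0.2191


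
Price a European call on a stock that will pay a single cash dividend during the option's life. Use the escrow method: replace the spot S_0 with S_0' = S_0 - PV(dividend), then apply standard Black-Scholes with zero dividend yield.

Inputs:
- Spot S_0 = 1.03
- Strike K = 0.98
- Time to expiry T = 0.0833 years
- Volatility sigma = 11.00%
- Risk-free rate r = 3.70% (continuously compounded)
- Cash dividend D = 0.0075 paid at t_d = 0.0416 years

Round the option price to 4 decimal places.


PV(D) = D * exp(-r * t_d) = 0.0075 * 0.99846198 = 0.00748846
S_0' = S_0 - PV(D) = 1.0300 - 0.00748846 = 1.02251154
d1 = (ln(S_0'/K) + (r + sigma^2/2)*T) / (sigma*sqrt(T)) = 1.45050990
d2 = d1 - sigma*sqrt(T) = 1.41876198
exp(-rT) = 0.99692264
N(d1) = 0.92654181; N(d2) = 0.92201579
C = S_0' * N(d1) - K * exp(-rT) * N(d2) = 1.02251154 * 0.92654181 - 0.9800 * 0.99692264 * 0.92201579 = 0.0466

Answer: Price = 0.0466


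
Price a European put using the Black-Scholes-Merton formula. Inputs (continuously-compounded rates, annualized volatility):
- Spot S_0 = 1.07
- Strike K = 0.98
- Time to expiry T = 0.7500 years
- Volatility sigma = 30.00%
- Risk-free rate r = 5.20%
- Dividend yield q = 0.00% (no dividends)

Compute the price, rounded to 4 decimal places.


Answer: Price = 0.0523

Derivation:
d1 = (ln(S/K) + (r - q + 0.5*sigma^2) * T) / (sigma * sqrt(T)) = 0.61819340
d2 = d1 - sigma * sqrt(T) = 0.35838578
exp(-rT) = 0.96175071; exp(-qT) = 1.00000000
P = K * exp(-rT) * N(-d2) - S_0 * exp(-qT) * N(-d1)
N(-d1) = 0.26822393; N(-d2) = 0.36002732
P = 0.9800 * 0.96175071 * 0.36002732 - 1.0700 * 1.00000000 * 0.26822393 = 0.0523


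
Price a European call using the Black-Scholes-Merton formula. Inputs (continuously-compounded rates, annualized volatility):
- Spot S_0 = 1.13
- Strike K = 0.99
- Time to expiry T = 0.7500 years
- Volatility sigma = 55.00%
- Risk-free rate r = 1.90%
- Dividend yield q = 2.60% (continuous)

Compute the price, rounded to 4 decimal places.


Answer: Price = 0.2690

Derivation:
d1 = (ln(S/K) + (r - q + 0.5*sigma^2) * T) / (sigma * sqrt(T)) = 0.50482556
d2 = d1 - sigma * sqrt(T) = 0.02851159
exp(-rT) = 0.98585105; exp(-qT) = 0.98068890
C = S_0 * exp(-qT) * N(d1) - K * exp(-rT) * N(d2)
N(d1) = 0.69315932; N(d2) = 0.51137294
C = 1.1300 * 0.98068890 * 0.69315932 - 0.9900 * 0.98585105 * 0.51137294 = 0.2690


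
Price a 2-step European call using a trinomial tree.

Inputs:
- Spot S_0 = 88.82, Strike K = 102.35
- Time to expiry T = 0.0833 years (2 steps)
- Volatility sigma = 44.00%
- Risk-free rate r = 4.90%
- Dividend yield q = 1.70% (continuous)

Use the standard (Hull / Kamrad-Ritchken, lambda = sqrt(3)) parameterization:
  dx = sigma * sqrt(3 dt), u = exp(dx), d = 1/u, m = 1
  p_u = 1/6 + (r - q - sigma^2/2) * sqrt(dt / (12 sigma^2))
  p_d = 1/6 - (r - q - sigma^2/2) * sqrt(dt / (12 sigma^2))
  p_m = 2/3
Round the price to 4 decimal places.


Answer: Price = V(0,0) = 0.7665

Derivation:
dt = T/N = 0.041650; dx = sigma*sqrt(3*dt) = 0.155532
u = exp(dx) = 1.168280; d = 1/u = 0.855959
p_u = 0.157990, p_m = 0.666667, p_d = 0.175343
Discount per step: exp(-r*dt) = 0.997961
Stock lattice S(k, j) with j the centered position index:
  k=0: S(0,+0) = 88.8200
  k=1: S(1,-1) = 76.0263; S(1,+0) = 88.8200; S(1,+1) = 103.7666
  k=2: S(2,-2) = 65.0754; S(2,-1) = 76.0263; S(2,+0) = 88.8200; S(2,+1) = 103.7666; S(2,+2) = 121.2284
Terminal payoffs V(N, j) = max(S_T - K, 0):
  V(2,-2) = 0.000000; V(2,-1) = 0.000000; V(2,+0) = 0.000000; V(2,+1) = 1.416608; V(2,+2) = 18.878428
Backward induction: V(k, j) = exp(-r*dt) * [p_u * V(k+1, j+1) + p_m * V(k+1, j) + p_d * V(k+1, j-1)]
  V(1,-1) = exp(-r*dt) * [p_u*0.000000 + p_m*0.000000 + p_d*0.000000] = 0.000000
  V(1,+0) = exp(-r*dt) * [p_u*1.416608 + p_m*0.000000 + p_d*0.000000] = 0.223354
  V(1,+1) = exp(-r*dt) * [p_u*18.878428 + p_m*1.416608 + p_d*0.000000] = 3.919007
  V(0,+0) = exp(-r*dt) * [p_u*3.919007 + p_m*0.223354 + p_d*0.000000] = 0.766502


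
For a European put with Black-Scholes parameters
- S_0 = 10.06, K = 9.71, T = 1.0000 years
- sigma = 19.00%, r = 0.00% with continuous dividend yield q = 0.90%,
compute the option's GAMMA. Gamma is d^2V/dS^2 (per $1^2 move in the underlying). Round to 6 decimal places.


d1 = 0.2340046440; d2 = 0.0440046440
phi(d1) = 0.3881677762; exp(-qT) = 0.9910403788; exp(-rT) = 1.0000000000
Gamma = exp(-qT) * phi(d1) / (S * sigma * sqrt(T)) = 0.9910403788 * 0.3881677762 / (10.0600 * 0.1900 * 1.0000000000) = 0.201261

Answer: Gamma = 0.201261


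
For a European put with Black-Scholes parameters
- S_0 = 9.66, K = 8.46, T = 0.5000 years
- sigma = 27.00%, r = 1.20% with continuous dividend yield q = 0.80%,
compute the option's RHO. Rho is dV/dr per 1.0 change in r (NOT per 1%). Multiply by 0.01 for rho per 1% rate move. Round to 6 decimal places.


d1 = 0.8007040158; d2 = 0.6097851849
phi(d1) = 0.2895283690; exp(-qT) = 0.9960079893; exp(-rT) = 0.9940179641
N(-d2) = 0.2710020584
Rho = -K*T*exp(-rT)*N(-d2) = -8.4600 * 0.5000 * 0.9940179641 * 0.2710020584 = -1.139481

Answer: Rho = -1.139481


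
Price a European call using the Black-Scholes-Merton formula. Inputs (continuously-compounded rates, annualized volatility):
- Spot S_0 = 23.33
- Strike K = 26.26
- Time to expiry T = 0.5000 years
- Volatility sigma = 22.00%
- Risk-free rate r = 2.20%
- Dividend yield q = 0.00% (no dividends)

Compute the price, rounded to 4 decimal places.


d1 = (ln(S/K) + (r - q + 0.5*sigma^2) * T) / (sigma * sqrt(T)) = -0.61201238
d2 = d1 - sigma * sqrt(T) = -0.76757587
exp(-rT) = 0.98906028; exp(-qT) = 1.00000000
C = S_0 * exp(-qT) * N(d1) - K * exp(-rT) * N(d2)
N(d1) = 0.27026478; N(d2) = 0.22136960
C = 23.3300 * 1.00000000 * 0.27026478 - 26.2600 * 0.98906028 * 0.22136960 = 0.5557

Answer: Price = 0.5557


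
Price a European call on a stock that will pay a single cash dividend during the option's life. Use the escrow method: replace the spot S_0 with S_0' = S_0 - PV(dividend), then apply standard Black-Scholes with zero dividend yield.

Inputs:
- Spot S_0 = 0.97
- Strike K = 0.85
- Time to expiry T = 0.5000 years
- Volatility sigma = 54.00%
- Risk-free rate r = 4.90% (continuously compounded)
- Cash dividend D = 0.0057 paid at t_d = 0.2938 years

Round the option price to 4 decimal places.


PV(D) = D * exp(-r * t_d) = 0.0057 * 0.98570693 = 0.00561853
S_0' = S_0 - PV(D) = 0.9700 - 0.00561853 = 0.96438147
d1 = (ln(S_0'/K) + (r + sigma^2/2)*T) / (sigma*sqrt(T)) = 0.58572164
d2 = d1 - sigma*sqrt(T) = 0.20388398
exp(-rT) = 0.97579769
N(d1) = 0.72096871; N(d2) = 0.58077792
C = S_0' * N(d1) - K * exp(-rT) * N(d2) = 0.96438147 * 0.72096871 - 0.8500 * 0.97579769 * 0.58077792 = 0.2136

Answer: Price = 0.2136


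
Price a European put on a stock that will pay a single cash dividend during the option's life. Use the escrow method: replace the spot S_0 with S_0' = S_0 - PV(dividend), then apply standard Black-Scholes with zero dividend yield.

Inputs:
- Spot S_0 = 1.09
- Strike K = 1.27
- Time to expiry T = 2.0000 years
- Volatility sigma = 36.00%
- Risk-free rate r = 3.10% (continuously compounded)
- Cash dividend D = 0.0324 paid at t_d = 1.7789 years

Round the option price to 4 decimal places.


Answer: Price = 0.2996

Derivation:
PV(D) = D * exp(-r * t_d) = 0.0324 * 0.94634707 = 0.03066164
S_0' = S_0 - PV(D) = 1.0900 - 0.03066164 = 1.05933836
d1 = (ln(S_0'/K) + (r + sigma^2/2)*T) / (sigma*sqrt(T)) = 0.02008894
d2 = d1 - sigma*sqrt(T) = -0.48902794
exp(-rT) = 0.93988289
N(-d1) = 0.49198621; N(-d2) = 0.68758904
P = K * exp(-rT) * N(-d2) - S_0' * N(-d1) = 1.2700 * 0.93988289 * 0.68758904 - 1.05933836 * 0.49198621 = 0.2996


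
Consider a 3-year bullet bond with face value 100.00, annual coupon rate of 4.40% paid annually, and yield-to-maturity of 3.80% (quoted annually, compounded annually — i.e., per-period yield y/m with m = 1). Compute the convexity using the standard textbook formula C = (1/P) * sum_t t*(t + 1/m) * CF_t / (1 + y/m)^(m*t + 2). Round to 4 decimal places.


Answer: Convexity = 10.5268

Derivation:
Coupon per period c = face * coupon_rate / m = 4.400000
Periods per year m = 1; per-period yield y/m = 0.038000
Number of cashflows N = 3
Cashflows (t years, CF_t, discount factor 1/(1+y/m)^(m*t), PV):
  t = 1.0000: CF_t = 4.400000, DF = 0.963391, PV = 4.238921
  t = 2.0000: CF_t = 4.400000, DF = 0.928122, PV = 4.083739
  t = 3.0000: CF_t = 104.400000, DF = 0.894145, PV = 93.348735
Price P = sum_t PV_t = 101.671395
Convexity numerator sum_t t*(t + 1/m) * CF_t / (1+y/m)^(m*t + 2):
  t = 1.0000: term = 7.868476
  t = 2.0000: term = 22.741259
  t = 3.0000: term = 1039.668719
Convexity = (1/P) * sum = 1070.278454 / 101.671395 = 10.526839


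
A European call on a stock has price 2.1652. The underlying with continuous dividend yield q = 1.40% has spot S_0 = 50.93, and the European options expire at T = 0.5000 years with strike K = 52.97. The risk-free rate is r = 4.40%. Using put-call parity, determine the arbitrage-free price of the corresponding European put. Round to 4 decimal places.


Put-call parity: C - P = S_0 * exp(-qT) - K * exp(-rT).
S_0 * exp(-qT) = 50.9300 * 0.99302444 = 50.57473488
K * exp(-rT) = 52.9700 * 0.97824024 = 51.81738525
P = C - S*exp(-qT) + K*exp(-rT)
P = 2.1652 - 50.57473488 + 51.81738525 = 3.4079

Answer: Put price = 3.4079


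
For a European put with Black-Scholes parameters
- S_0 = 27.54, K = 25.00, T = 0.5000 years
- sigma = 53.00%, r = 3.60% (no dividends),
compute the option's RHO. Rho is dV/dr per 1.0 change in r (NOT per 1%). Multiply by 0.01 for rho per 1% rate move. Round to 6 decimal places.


d1 = 0.4936103468; d2 = 0.1188437527
phi(d1) = 0.3531847032; exp(-qT) = 1.0000000000; exp(-rT) = 0.9821610324
N(-d2) = 0.4526995723
Rho = -K*T*exp(-rT)*N(-d2) = -25.0000 * 0.5000 * 0.9821610324 * 0.4526995723 = -5.557798

Answer: Rho = -5.557798


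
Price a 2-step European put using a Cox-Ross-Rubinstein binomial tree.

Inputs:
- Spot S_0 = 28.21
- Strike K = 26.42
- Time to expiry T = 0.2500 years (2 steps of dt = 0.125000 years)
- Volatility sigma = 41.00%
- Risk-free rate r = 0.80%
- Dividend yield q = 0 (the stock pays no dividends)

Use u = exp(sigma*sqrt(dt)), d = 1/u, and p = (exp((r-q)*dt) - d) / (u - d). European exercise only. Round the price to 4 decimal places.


dt = T/N = 0.125000
u = exp(sigma*sqrt(dt)) = 1.155990; d = 1/u = 0.865060
p = (exp((r-q)*dt) - d) / (u - d) = 0.467263
Discount per step: exp(-r*dt) = 0.999000
Stock lattice S(k, i) with i counting down-moves:
  k=0: S(0,0) = 28.2100
  k=1: S(1,0) = 32.6105; S(1,1) = 24.4033
  k=2: S(2,0) = 37.6974; S(2,1) = 28.2100; S(2,2) = 21.1103
Terminal payoffs V(N, i) = max(K - S_T, 0):
  V(2,0) = 0.000000; V(2,1) = 0.000000; V(2,2) = 5.309665
Backward induction: V(k, i) = exp(-r*dt) * [p * V(k+1, i) + (1-p) * V(k+1, i+1)].
  V(1,0) = exp(-r*dt) * [p*0.000000 + (1-p)*0.000000] = 0.000000
  V(1,1) = exp(-r*dt) * [p*0.000000 + (1-p)*5.309665] = 2.825827
  V(0,0) = exp(-r*dt) * [p*0.000000 + (1-p)*2.825827] = 1.503918

Answer: Price = V(0,0) = 1.5039


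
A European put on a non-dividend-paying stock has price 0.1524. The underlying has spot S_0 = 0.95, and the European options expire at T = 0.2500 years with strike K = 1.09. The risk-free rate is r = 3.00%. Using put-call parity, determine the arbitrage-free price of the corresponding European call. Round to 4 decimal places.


Answer: Call price = 0.0205

Derivation:
Put-call parity: C - P = S_0 * exp(-qT) - K * exp(-rT).
S_0 * exp(-qT) = 0.9500 * 1.00000000 = 0.95000000
K * exp(-rT) = 1.0900 * 0.99252805 = 1.08185558
C = P + S*exp(-qT) - K*exp(-rT)
C = 0.1524 + 0.95000000 - 1.08185558 = 0.0205


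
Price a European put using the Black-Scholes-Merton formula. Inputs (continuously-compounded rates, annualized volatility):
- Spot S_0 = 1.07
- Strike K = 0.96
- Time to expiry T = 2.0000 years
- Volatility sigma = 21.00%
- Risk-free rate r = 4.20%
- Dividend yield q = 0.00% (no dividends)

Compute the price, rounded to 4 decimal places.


Answer: Price = 0.0447

Derivation:
d1 = (ln(S/K) + (r - q + 0.5*sigma^2) * T) / (sigma * sqrt(T)) = 0.79660846
d2 = d1 - sigma * sqrt(T) = 0.49962361
exp(-rT) = 0.91943126; exp(-qT) = 1.00000000
P = K * exp(-rT) * N(-d2) - S_0 * exp(-qT) * N(-d1)
N(-d1) = 0.21283923; N(-d2) = 0.30867006
P = 0.9600 * 0.91943126 * 0.30867006 - 1.0700 * 1.00000000 * 0.21283923 = 0.0447


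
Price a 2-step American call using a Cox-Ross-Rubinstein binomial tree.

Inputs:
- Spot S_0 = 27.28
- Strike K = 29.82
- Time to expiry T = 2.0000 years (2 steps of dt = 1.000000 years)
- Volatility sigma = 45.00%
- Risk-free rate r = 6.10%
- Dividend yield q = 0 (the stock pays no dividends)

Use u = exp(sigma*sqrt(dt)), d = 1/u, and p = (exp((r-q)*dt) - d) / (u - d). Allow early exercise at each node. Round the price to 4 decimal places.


Answer: Price = V(0,0) = 6.8896

Derivation:
dt = T/N = 1.000000
u = exp(sigma*sqrt(dt)) = 1.568312; d = 1/u = 0.637628
p = (exp((r-q)*dt) - d) / (u - d) = 0.456944
Discount per step: exp(-r*dt) = 0.940823
Stock lattice S(k, i) with i counting down-moves:
  k=0: S(0,0) = 27.2800
  k=1: S(1,0) = 42.7836; S(1,1) = 17.3945
  k=2: S(2,0) = 67.0980; S(2,1) = 27.2800; S(2,2) = 11.0912
Terminal payoffs V(N, i) = max(S_T - K, 0):
  V(2,0) = 37.277973; V(2,1) = 0.000000; V(2,2) = 0.000000
Backward induction: V(k, i) = exp(-r*dt) * [p * V(k+1, i) + (1-p) * V(k+1, i+1)]; then take max(V_cont, immediate exercise) for American.
  V(1,0) = exp(-r*dt) * [p*37.277973 + (1-p)*0.000000] = 16.025943; exercise = 12.963556; V(1,0) = max -> 16.025943
  V(1,1) = exp(-r*dt) * [p*0.000000 + (1-p)*0.000000] = 0.000000; exercise = 0.000000; V(1,1) = max -> 0.000000
  V(0,0) = exp(-r*dt) * [p*16.025943 + (1-p)*0.000000] = 6.889614; exercise = 0.000000; V(0,0) = max -> 6.889614


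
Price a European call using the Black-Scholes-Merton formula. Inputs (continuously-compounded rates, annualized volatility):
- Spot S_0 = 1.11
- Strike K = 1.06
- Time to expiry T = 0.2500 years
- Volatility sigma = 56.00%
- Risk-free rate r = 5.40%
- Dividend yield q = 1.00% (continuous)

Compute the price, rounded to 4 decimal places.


Answer: Price = 0.1530

Derivation:
d1 = (ln(S/K) + (r - q + 0.5*sigma^2) * T) / (sigma * sqrt(T)) = 0.34389681
d2 = d1 - sigma * sqrt(T) = 0.06389681
exp(-rT) = 0.98659072; exp(-qT) = 0.99750312
C = S_0 * exp(-qT) * N(d1) - K * exp(-rT) * N(d2)
N(d1) = 0.63453806; N(d2) = 0.52547380
C = 1.1100 * 0.99750312 * 0.63453806 - 1.0600 * 0.98659072 * 0.52547380 = 0.1530


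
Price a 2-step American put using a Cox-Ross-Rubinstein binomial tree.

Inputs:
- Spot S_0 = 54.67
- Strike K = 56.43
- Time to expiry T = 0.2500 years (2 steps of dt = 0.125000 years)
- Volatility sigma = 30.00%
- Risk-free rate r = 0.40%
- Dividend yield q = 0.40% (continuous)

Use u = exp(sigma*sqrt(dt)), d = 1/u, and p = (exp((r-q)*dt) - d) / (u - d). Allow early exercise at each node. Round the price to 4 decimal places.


Answer: Price = V(0,0) = 4.2596

Derivation:
dt = T/N = 0.125000
u = exp(sigma*sqrt(dt)) = 1.111895; d = 1/u = 0.899365
p = (exp((r-q)*dt) - d) / (u - d) = 0.473508
Discount per step: exp(-r*dt) = 0.999500
Stock lattice S(k, i) with i counting down-moves:
  k=0: S(0,0) = 54.6700
  k=1: S(1,0) = 60.7873; S(1,1) = 49.1683
  k=2: S(2,0) = 67.5891; S(2,1) = 54.6700; S(2,2) = 44.2203
Terminal payoffs V(N, i) = max(K - S_T, 0):
  V(2,0) = 0.000000; V(2,1) = 1.760000; V(2,2) = 12.209739
Backward induction: V(k, i) = exp(-r*dt) * [p * V(k+1, i) + (1-p) * V(k+1, i+1)]; then take max(V_cont, immediate exercise) for American.
  V(1,0) = exp(-r*dt) * [p*0.000000 + (1-p)*1.760000] = 0.926162; exercise = 0.000000; V(1,0) = max -> 0.926162
  V(1,1) = exp(-r*dt) * [p*1.760000 + (1-p)*12.209739] = 7.258071; exercise = 7.261701; V(1,1) = max -> 7.261701
  V(0,0) = exp(-r*dt) * [p*0.926162 + (1-p)*7.261701] = 4.259640; exercise = 1.760000; V(0,0) = max -> 4.259640


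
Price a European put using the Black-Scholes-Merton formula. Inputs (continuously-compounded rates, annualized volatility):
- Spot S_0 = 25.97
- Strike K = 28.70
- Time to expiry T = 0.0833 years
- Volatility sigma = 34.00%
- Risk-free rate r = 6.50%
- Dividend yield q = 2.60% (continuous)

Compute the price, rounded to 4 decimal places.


Answer: Price = 2.8596

Derivation:
d1 = (ln(S/K) + (r - q + 0.5*sigma^2) * T) / (sigma * sqrt(T)) = -0.93642859
d2 = d1 - sigma * sqrt(T) = -1.03455851
exp(-rT) = 0.99460013; exp(-qT) = 0.99783654
P = K * exp(-rT) * N(-d2) - S_0 * exp(-qT) * N(-d1)
N(-d1) = 0.82547372; N(-d2) = 0.84956243
P = 28.7000 * 0.99460013 * 0.84956243 - 25.9700 * 0.99783654 * 0.82547372 = 2.8596


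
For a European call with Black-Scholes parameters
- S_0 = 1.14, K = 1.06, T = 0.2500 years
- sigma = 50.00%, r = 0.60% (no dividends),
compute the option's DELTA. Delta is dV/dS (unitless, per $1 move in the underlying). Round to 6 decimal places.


d1 = 0.4220374171; d2 = 0.1720374171
phi(d1) = 0.3649494880; exp(-qT) = 1.0000000000; exp(-rT) = 0.9985011244
N(d1) = 0.6635011467
Delta = exp(-qT) * N(d1) = 1.0000000000 * 0.6635011467 = 0.663501

Answer: Delta = 0.663501


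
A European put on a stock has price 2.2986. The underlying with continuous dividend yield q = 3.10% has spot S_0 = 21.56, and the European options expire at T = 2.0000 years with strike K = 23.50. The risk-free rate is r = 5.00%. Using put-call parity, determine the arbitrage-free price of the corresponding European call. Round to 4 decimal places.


Put-call parity: C - P = S_0 * exp(-qT) - K * exp(-rT).
S_0 * exp(-qT) = 21.5600 * 0.93988289 = 20.26387504
K * exp(-rT) = 23.5000 * 0.90483742 = 21.26367932
C = P + S*exp(-qT) - K*exp(-rT)
C = 2.2986 + 20.26387504 - 21.26367932 = 1.2988

Answer: Call price = 1.2988


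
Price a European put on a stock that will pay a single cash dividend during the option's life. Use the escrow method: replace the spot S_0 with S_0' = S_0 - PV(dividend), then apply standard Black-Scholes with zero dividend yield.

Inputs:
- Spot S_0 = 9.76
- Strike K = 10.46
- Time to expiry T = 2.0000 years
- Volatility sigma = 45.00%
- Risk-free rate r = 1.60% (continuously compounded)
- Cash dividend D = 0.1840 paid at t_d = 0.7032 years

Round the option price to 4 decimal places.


PV(D) = D * exp(-r * t_d) = 0.1840 * 0.98881186 = 0.18194138
S_0' = S_0 - PV(D) = 9.7600 - 0.18194138 = 9.57805862
d1 = (ln(S_0'/K) + (r + sigma^2/2)*T) / (sigma*sqrt(T)) = 0.23007128
d2 = d1 - sigma*sqrt(T) = -0.40632483
exp(-rT) = 0.96850658
N(-d1) = 0.40901819; N(-d2) = 0.65774803
P = K * exp(-rT) * N(-d2) - S_0' * N(-d1) = 10.4600 * 0.96850658 * 0.65774803 - 9.57805862 * 0.40901819 = 2.7458

Answer: Price = 2.7458


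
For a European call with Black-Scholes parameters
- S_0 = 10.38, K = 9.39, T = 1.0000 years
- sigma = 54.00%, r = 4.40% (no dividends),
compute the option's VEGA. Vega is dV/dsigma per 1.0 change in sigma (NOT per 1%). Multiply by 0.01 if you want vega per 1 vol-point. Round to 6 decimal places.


d1 = 0.5371029343; d2 = -0.0028970657
phi(d1) = 0.3453564129; exp(-qT) = 1.0000000000; exp(-rT) = 0.9569539575
Vega = S * exp(-qT) * phi(d1) * sqrt(T) = 10.3800 * 1.0000000000 * 0.3453564129 * 1.0000000000 = 3.584800

Answer: Vega = 3.584800


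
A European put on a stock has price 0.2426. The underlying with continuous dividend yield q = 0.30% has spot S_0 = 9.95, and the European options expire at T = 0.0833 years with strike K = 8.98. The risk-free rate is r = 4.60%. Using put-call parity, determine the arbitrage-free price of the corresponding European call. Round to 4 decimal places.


Put-call parity: C - P = S_0 * exp(-qT) - K * exp(-rT).
S_0 * exp(-qT) = 9.9500 * 0.99975013 = 9.94751381
K * exp(-rT) = 8.9800 * 0.99617553 = 8.94565628
C = P + S*exp(-qT) - K*exp(-rT)
C = 0.2426 + 9.94751381 - 8.94565628 = 1.2445

Answer: Call price = 1.2445


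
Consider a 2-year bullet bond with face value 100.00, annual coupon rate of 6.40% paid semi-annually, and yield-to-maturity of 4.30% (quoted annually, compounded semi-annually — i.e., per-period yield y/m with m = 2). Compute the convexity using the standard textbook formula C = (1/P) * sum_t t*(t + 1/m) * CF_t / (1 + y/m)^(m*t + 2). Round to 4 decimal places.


Coupon per period c = face * coupon_rate / m = 3.200000
Periods per year m = 2; per-period yield y/m = 0.021500
Number of cashflows N = 4
Cashflows (t years, CF_t, discount factor 1/(1+y/m)^(m*t), PV):
  t = 0.5000: CF_t = 3.200000, DF = 0.978953, PV = 3.132648
  t = 1.0000: CF_t = 3.200000, DF = 0.958348, PV = 3.066714
  t = 1.5000: CF_t = 3.200000, DF = 0.938177, PV = 3.002167
  t = 2.0000: CF_t = 103.200000, DF = 0.918431, PV = 94.782075
Price P = sum_t PV_t = 103.983604
Convexity numerator sum_t t*(t + 1/m) * CF_t / (1+y/m)^(m*t + 2):
  t = 0.5000: term = 1.501084
  t = 1.0000: term = 4.408469
  t = 1.5000: term = 8.631363
  t = 2.0000: term = 454.171079
Convexity = (1/P) * sum = 468.711994 / 103.983604 = 4.507557

Answer: Convexity = 4.5076


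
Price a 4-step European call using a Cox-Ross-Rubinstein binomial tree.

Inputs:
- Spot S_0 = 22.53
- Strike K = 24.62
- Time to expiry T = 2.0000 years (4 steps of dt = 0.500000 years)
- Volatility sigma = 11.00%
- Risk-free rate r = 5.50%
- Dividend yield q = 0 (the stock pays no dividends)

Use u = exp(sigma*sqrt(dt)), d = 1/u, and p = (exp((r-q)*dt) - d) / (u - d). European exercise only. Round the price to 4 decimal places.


dt = T/N = 0.500000
u = exp(sigma*sqrt(dt)) = 1.080887; d = 1/u = 0.925166
p = (exp((r-q)*dt) - d) / (u - d) = 0.659614
Discount per step: exp(-r*dt) = 0.972875
Stock lattice S(k, i) with i counting down-moves:
  k=0: S(0,0) = 22.5300
  k=1: S(1,0) = 24.3524; S(1,1) = 20.8440
  k=2: S(2,0) = 26.3222; S(2,1) = 22.5300; S(2,2) = 19.2842
  k=3: S(3,0) = 28.4513; S(3,1) = 24.3524; S(3,2) = 20.8440; S(3,3) = 17.8411
  k=4: S(4,0) = 30.7526; S(4,1) = 26.3222; S(4,2) = 22.5300; S(4,3) = 19.2842; S(4,4) = 16.5059
Terminal payoffs V(N, i) = max(S_T - K, 0):
  V(4,0) = 6.132606; V(4,1) = 1.702162; V(4,2) = 0.000000; V(4,3) = 0.000000; V(4,4) = 0.000000
Backward induction: V(k, i) = exp(-r*dt) * [p * V(k+1, i) + (1-p) * V(k+1, i+1)].
  V(3,0) = exp(-r*dt) * [p*6.132606 + (1-p)*1.702162] = 4.499101
  V(3,1) = exp(-r*dt) * [p*1.702162 + (1-p)*0.000000] = 1.092314
  V(3,2) = exp(-r*dt) * [p*0.000000 + (1-p)*0.000000] = 0.000000
  V(3,3) = exp(-r*dt) * [p*0.000000 + (1-p)*0.000000] = 0.000000
  V(2,0) = exp(-r*dt) * [p*4.499101 + (1-p)*1.092314] = 3.248892
  V(2,1) = exp(-r*dt) * [p*1.092314 + (1-p)*0.000000] = 0.700961
  V(2,2) = exp(-r*dt) * [p*0.000000 + (1-p)*0.000000] = 0.000000
  V(1,0) = exp(-r*dt) * [p*3.248892 + (1-p)*0.700961] = 2.317009
  V(1,1) = exp(-r*dt) * [p*0.700961 + (1-p)*0.000000] = 0.449822
  V(0,0) = exp(-r*dt) * [p*2.317009 + (1-p)*0.449822] = 1.635834

Answer: Price = V(0,0) = 1.6358


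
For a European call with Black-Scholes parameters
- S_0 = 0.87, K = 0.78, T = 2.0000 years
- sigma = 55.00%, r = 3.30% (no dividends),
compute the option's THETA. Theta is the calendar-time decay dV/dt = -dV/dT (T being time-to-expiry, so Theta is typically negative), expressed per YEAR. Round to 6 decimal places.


d1 = 0.6141534704; d2 = -0.1636639889
phi(d1) = 0.3303737215; exp(-qT) = 1.0000000000; exp(-rT) = 0.9361308643
Theta = -S*exp(-qT)*phi(d1)*sigma/(2*sqrt(T)) - r*K*exp(-rT)*N(d2) + q*S*exp(-qT)*N(d1)
N(d1) = 0.7304430414; N(d2) = 0.4349978340; sqrt(T) = 1.4142135624
Term 1 = -0.8700 * 1.0000000000 * 0.3303737215 * 0.5500 / (2 * 1.4142135624) = -0.0558910726
Term 2 = -0.0330 * 0.7800 * 0.9361308643 * 0.4349978340 = -0.0104817115
Term 3 = 0 (no dividend yield, q = 0)
Theta = -0.0558910726 + (-0.0104817115) + (0.0000000000) = -0.066373

Answer: Theta = -0.066373


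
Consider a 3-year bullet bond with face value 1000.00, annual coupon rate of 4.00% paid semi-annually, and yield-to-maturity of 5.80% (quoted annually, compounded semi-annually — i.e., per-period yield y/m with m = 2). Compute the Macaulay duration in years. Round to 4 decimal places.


Answer: Macaulay duration = 2.8524 years

Derivation:
Coupon per period c = face * coupon_rate / m = 20.000000
Periods per year m = 2; per-period yield y/m = 0.029000
Number of cashflows N = 6
Cashflows (t years, CF_t, discount factor 1/(1+y/m)^(m*t), PV):
  t = 0.5000: CF_t = 20.000000, DF = 0.971817, PV = 19.436346
  t = 1.0000: CF_t = 20.000000, DF = 0.944429, PV = 18.888577
  t = 1.5000: CF_t = 20.000000, DF = 0.917812, PV = 18.356246
  t = 2.0000: CF_t = 20.000000, DF = 0.891946, PV = 17.838917
  t = 2.5000: CF_t = 20.000000, DF = 0.866808, PV = 17.336169
  t = 3.0000: CF_t = 1020.000000, DF = 0.842379, PV = 859.227015
Price P = sum_t PV_t = 951.083270
Macaulay numerator sum_t t * PV_t:
  t * PV_t at t = 0.5000: 9.718173
  t * PV_t at t = 1.0000: 18.888577
  t * PV_t at t = 1.5000: 27.534369
  t * PV_t at t = 2.0000: 35.677835
  t * PV_t at t = 2.5000: 43.340421
  t * PV_t at t = 3.0000: 2577.681045
Macaulay duration D = (sum_t t * PV_t) / P = 2712.840420 / 951.083270 = 2.852369


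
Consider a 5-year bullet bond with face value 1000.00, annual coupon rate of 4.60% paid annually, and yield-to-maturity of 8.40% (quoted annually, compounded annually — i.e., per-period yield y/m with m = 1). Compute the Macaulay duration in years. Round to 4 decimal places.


Answer: Macaulay duration = 4.5379 years

Derivation:
Coupon per period c = face * coupon_rate / m = 46.000000
Periods per year m = 1; per-period yield y/m = 0.084000
Number of cashflows N = 5
Cashflows (t years, CF_t, discount factor 1/(1+y/m)^(m*t), PV):
  t = 1.0000: CF_t = 46.000000, DF = 0.922509, PV = 42.435424
  t = 2.0000: CF_t = 46.000000, DF = 0.851023, PV = 39.147070
  t = 3.0000: CF_t = 46.000000, DF = 0.785077, PV = 36.113534
  t = 4.0000: CF_t = 46.000000, DF = 0.724241, PV = 33.315068
  t = 5.0000: CF_t = 1046.000000, DF = 0.668119, PV = 698.852098
Price P = sum_t PV_t = 849.863195
Macaulay numerator sum_t t * PV_t:
  t * PV_t at t = 1.0000: 42.435424
  t * PV_t at t = 2.0000: 78.294141
  t * PV_t at t = 3.0000: 108.340601
  t * PV_t at t = 4.0000: 133.260272
  t * PV_t at t = 5.0000: 3494.260492
Macaulay duration D = (sum_t t * PV_t) / P = 3856.590930 / 849.863195 = 4.537896
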